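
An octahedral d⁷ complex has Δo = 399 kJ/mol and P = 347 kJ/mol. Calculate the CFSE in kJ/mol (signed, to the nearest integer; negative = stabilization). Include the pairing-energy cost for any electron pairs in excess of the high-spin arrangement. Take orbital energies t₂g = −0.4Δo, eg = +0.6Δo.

With Δo > P the complex is low-spin.
That gives t₂g⁶ eg¹.
Orbital CFSE = -1.8Δo = -1.8 × 399 = -718 kJ/mol.
Excess pairs vs high-spin: 3 − 2 = 1; pairing cost = +347 kJ/mol.
Net CFSE = -718 + 347 = -371 kJ/mol.

-371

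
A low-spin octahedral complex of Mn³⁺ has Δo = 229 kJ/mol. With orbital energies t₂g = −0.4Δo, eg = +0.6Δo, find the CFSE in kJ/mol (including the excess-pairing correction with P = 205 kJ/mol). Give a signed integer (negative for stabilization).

Group 7 minus oxidation state +3 gives a d⁴ configuration for Mn³⁺.
The d⁴ electrons fill as t₂g⁴ eg⁰.
CFSE(orbital) = 4×(-0.4Δo) + 0×(0.6Δo) = -1.6Δo; with Δo = 229 kJ/mol that is -366 kJ/mol.
High-spin d⁴ would be t₂g³ eg¹ with 0 pairs; low-spin has 1, so 1 excess pair costs +1P = +205 kJ/mol.
Combining: -366 + 205 = -161 kJ/mol.

-161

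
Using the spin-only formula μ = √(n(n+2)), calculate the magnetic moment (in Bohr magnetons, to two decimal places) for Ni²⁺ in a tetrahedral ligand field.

Ni²⁺: group 10, so d-count = 10 − 2 = 8.
Tetrahedral splitting is small, so the complex is high-spin.
Configuration: e^4 t2^4 → 2 unpaired electrons.
μ(spin-only) = √[2(2+2)] = √8 ≈ 2.83 Bohr magnetons.

2.83 Bohr magnetons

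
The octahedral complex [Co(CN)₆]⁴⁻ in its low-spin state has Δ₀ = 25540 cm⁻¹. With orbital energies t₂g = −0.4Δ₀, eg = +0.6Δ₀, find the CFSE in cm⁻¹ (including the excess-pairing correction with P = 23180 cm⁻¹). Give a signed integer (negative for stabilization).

Each CN⁻ contributes -1; 6 × (-1) = -6. With overall charge -4, Co is in the +2 oxidation state.
Co sits in group 9; removing 2 electrons leaves Co²⁺ with 9 − 2 = 7 d electrons.
The d⁷ electrons fill as t₂g⁶ eg¹.
CFSE(orbital) = 6×(-0.4Δ₀) + 1×(0.6Δ₀) = -1.8Δ₀; with Δ₀ = 25540 cm⁻¹ that is -45972 cm⁻¹.
Pairing penalty: 3 pairs vs 2 in the high-spin reference → 1 extra × P = 23180 cm⁻¹.
Net CFSE = -45972 + 23180 = -22792 cm⁻¹.

-22792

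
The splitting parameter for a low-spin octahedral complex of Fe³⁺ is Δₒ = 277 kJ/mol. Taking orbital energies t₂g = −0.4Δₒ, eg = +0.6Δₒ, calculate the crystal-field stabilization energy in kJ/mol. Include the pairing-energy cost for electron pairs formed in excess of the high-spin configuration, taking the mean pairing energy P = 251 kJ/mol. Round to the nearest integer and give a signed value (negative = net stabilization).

-52

Fe sits in group 8; removing 3 electrons leaves Fe³⁺ with 8 − 3 = 5 d electrons.
Configuration: t₂g⁵ eg⁰.
The orbital stabilization is -2.0Δₒ = -2.0 × 277 = -554 kJ/mol.
High-spin d⁵ would be t₂g³ eg² with 0 pairs; low-spin has 2, so 2 excess pairs cost +2P = +502 kJ/mol.
Net CFSE = -554 + 502 = -52 kJ/mol.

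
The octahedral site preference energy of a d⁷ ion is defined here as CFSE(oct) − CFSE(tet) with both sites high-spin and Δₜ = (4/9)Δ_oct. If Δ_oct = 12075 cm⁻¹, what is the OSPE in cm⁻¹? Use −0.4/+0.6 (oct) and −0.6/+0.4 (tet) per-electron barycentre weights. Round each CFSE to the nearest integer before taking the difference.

-3220

In an octahedral site d⁷ (HS) is t₂g⁵ eg², giving CFSE(oct) = -0.8Δ_oct = -9660 cm⁻¹.
Tetrahedral e⁴ t₂³ gives -1.2Δₜ = -1.2 × (4/9) × 12075 = -6440 cm⁻¹.
OSPE = -9660 − (-6440) = -3220 cm⁻¹.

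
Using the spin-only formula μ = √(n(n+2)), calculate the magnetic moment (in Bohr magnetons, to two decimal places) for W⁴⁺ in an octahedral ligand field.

2.83 Bohr magnetons

Group 6 minus oxidation state +4 gives a d² configuration for W⁴⁺.
For octahedral d² the high- and low-spin configurations coincide.
Configuration: t2g^2 e_g^0 → 2 unpaired electrons.
μ(spin-only) = √[2(2+2)] = √8 ≈ 2.83 Bohr magnetons.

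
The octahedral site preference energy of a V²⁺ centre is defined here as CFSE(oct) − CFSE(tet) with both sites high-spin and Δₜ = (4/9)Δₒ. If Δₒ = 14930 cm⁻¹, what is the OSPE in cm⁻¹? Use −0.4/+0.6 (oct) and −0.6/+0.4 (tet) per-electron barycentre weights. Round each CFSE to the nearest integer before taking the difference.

Group 5 minus oxidation state +2 gives a d³ configuration for V²⁺.
In an octahedral site d³ (HS) is t₂g³ eg⁰, giving CFSE(oct) = -1.2Δₒ = -17916 cm⁻¹.
Tetrahedral: e² t₂¹, CFSE = 2(−0.6) + 1(+0.4) = -0.8Δₜ = -0.8 × (4/9) × 14930 = -5308 cm⁻¹.
OSPE = CFSE(oct) − CFSE(tet) = -17916 − (-5308) = -12608 cm⁻¹.

-12608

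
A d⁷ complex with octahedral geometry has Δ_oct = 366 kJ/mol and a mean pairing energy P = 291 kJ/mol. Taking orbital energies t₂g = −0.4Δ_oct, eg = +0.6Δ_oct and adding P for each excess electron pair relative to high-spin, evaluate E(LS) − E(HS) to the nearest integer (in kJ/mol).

High-spin d⁷ fills as t₂g⁵ eg² with CFSE 5(−0.4) + 2(+0.6) = -0.8Δ_oct = -293 kJ/mol.
For low-spin the configuration is t₂g⁶ eg¹: orbital energy -1.8 × 366 = -659 kJ/mol, and 1 additional pair relative to high-spin adds 291 kJ/mol, giving -368 kJ/mol.
E(LS) − E(HS) = -368 − (-293) = -75 kJ/mol.

-75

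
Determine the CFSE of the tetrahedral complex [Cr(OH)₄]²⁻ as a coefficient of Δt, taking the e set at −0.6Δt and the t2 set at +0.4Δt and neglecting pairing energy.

Each OH⁻ contributes -1; 4 × (-1) = -4. With overall charge -2, Cr is in the +2 oxidation state.
Group 6 minus oxidation state +2 gives a d⁴ configuration for Cr²⁺.
Tetrahedral splitting is small, so the complex is high-spin.
Configuration: e^2 t2^2.
CFSE = 2(-0.6Δt) + 2(0.4Δt) = -1.2Δt + 0.8Δt = -0.4Δt.

-0.4 Δt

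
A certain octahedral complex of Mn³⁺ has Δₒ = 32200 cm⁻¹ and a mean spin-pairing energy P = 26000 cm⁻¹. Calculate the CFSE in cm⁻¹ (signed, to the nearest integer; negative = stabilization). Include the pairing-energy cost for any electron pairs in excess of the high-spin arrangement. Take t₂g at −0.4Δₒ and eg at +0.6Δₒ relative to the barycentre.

-25520

Mn is in group 7, so Mn³⁺ is d⁴ (7 − 3 = 4).
Here Δₒ > P (32200 > 26000), so the low-spin state is favoured.
Filling d⁴ accordingly: t₂g⁴ eg⁰.
Orbital CFSE = -1.6Δₒ = -1.6 × 32200 = -51520 cm⁻¹.
Excess pairs vs high-spin: 1 − 0 = 1; pairing cost = +26000 cm⁻¹.
Net CFSE = -51520 + 26000 = -25520 cm⁻¹.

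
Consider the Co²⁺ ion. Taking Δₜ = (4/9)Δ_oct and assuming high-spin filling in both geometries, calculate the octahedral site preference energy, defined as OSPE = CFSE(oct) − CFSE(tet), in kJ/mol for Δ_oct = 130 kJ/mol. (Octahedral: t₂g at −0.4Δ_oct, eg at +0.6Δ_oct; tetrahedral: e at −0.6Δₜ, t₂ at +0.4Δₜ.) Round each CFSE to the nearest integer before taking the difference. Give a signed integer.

-35

Group 9 minus oxidation state +2 gives a d⁷ configuration for Co²⁺.
Octahedral (high-spin): t2g^5 e_g^2, CFSE = 5(−0.4) + 2(+0.6) = -0.8Δ_oct = -0.8 × 130 = -104 kJ/mol.
Tetrahedral: e^4 t2^3, CFSE = 4(−0.6) + 3(+0.4) = -1.2Δₜ = -1.2 × (4/9) × 130 = -69 kJ/mol.
Subtracting, OSPE = -104 − (-69) = -35 kJ/mol.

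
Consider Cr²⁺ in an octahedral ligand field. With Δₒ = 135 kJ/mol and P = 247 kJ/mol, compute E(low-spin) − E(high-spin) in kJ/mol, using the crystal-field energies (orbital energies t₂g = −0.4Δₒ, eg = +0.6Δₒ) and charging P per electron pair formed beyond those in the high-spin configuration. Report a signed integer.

112

Cr²⁺: group 6, so d-count = 6 − 2 = 4.
In the high-spin limit (t₂g³ eg¹) the orbital term is -0.6Δₒ = -81 kJ/mol, with no excess pairing.
Low-spin t₂g⁴ eg⁰ gives -1.6Δₒ = -216 kJ/mol, but forming 1 extra pair costs 1P = 247 kJ/mol, so E(LS) = -216 + 247 = 31 kJ/mol.
Thus E(LS) − E(HS) = 112 kJ/mol.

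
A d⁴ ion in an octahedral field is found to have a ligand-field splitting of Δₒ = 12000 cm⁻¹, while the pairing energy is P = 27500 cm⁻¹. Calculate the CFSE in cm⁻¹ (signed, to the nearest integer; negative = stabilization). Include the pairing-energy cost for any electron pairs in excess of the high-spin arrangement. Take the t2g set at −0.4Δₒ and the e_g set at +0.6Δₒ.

-7200

Δₒ < P, so pairing is avoided: the ground state is high-spin.
Configuration: t2g^3 e_g^1.
Orbital CFSE = -0.6Δₒ = -0.6 × 12000 = -7200 cm⁻¹.
High-spin has no excess pairs, so no pairing correction applies.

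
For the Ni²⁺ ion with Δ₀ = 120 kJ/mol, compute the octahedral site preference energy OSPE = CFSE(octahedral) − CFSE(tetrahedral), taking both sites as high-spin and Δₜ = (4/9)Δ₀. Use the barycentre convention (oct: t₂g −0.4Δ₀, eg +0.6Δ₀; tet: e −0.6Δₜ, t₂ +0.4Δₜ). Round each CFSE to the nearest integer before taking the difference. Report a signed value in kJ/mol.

-101

Ni²⁺: group 10, so d-count = 10 − 2 = 8.
Octahedral (high-spin): t₂g⁶ eg², CFSE = 6(−0.4) + 2(+0.6) = -1.2Δ₀ = -1.2 × 120 = -144 kJ/mol.
Tetrahedral: e⁴ t₂⁴, CFSE = 4(−0.6) + 4(+0.4) = -0.8Δₜ = -0.8 × (4/9) × 120 = -43 kJ/mol.
OSPE = -144 − (-43) = -101 kJ/mol.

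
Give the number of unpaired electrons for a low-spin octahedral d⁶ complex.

0

Configuration: t2g^6 e_g^0, giving 0 unpaired electrons.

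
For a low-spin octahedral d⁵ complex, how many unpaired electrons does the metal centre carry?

Configuration: t₂g⁵ eg⁰, giving 1 unpaired electron.

1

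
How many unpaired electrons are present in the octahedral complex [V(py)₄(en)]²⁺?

Ligand charges: 4×(+0) from py and 1×(+0) from en sum to +0; with overall charge +2, V is +2.
V is in group 5, so V²⁺ is d³ (5 − 2 = 3).
Configuration: t₂g³ eg⁰, giving 3 unpaired electrons.

3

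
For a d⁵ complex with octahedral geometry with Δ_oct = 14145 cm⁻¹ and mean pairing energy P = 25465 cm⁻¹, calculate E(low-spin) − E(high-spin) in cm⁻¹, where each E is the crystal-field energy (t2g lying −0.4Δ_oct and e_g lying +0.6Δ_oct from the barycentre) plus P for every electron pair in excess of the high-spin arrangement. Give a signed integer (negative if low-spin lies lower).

High-spin d⁵ fills as t2g^3 e_g^2 with CFSE 3(−0.4) + 2(+0.6) = 0.0Δ_oct = 0 cm⁻¹.
For low-spin the configuration is t2g^5 e_g^0: orbital energy -2.0 × 14145 = -28290 cm⁻¹, and 2 additional pairs relative to high-spin add 50930 cm⁻¹, giving 22640 cm⁻¹.
Thus E(LS) − E(HS) = 22640 cm⁻¹.

22640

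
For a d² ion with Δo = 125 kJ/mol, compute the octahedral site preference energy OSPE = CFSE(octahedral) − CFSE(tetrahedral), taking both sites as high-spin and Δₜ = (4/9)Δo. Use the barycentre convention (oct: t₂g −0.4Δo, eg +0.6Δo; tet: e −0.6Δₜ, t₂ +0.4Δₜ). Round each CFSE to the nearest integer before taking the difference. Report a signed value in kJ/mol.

Octahedral high-spin t₂g² eg⁰: CFSE = -0.8 × 125 = -100 kJ/mol.
In a tetrahedral site the filling is e² t₂⁰: CFSE(tet) = -1.2Δₜ = -1.2 × (4/9)(125) = -67 kJ/mol.
OSPE = CFSE(oct) − CFSE(tet) = -100 − (-67) = -33 kJ/mol.

-33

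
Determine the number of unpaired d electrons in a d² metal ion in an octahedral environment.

For octahedral d² the high- and low-spin configurations coincide.
Configuration: t₂g² eg⁰, giving 2 unpaired electrons.

2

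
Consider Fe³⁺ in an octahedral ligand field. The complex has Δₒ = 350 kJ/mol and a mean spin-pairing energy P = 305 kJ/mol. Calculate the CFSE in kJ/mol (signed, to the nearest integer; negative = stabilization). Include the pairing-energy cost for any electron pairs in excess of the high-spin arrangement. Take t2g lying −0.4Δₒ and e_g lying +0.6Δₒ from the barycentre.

-90

Fe sits in group 8; removing 3 electrons leaves Fe³⁺ with 8 − 3 = 5 d electrons.
With Δₒ > P the complex is low-spin.
Filling d⁵ accordingly: t2g^5 e_g^0.
Orbital CFSE = -2.0Δₒ = -2.0 × 350 = -700 kJ/mol.
Excess pairs vs high-spin: 2 − 0 = 2; pairing cost = +610 kJ/mol.
Net CFSE = -700 + 610 = -90 kJ/mol.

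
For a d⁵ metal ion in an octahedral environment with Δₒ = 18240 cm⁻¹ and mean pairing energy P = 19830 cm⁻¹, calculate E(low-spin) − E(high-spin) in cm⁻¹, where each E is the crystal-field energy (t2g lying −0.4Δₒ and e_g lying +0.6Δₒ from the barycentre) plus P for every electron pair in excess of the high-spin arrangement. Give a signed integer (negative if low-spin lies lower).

3180

High-spin: t2g^3 e_g^2, CFSE = 0.0Δₒ = 0 cm⁻¹.
Low-spin: t2g^5 e_g^0, orbital CFSE = -2.0Δₒ = -36480 cm⁻¹; plus 2 excess pairs × P = +39660 cm⁻¹; total 3180 cm⁻¹.
E(LS) − E(HS) = 3180 − (0) = 3180 cm⁻¹.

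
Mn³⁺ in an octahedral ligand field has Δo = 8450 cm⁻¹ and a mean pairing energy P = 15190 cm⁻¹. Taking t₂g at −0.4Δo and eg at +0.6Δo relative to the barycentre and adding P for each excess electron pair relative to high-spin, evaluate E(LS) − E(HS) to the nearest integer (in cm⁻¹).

Mn³⁺: group 7, so d-count = 7 − 3 = 4.
High-spin d⁴ fills as t₂g³ eg¹ with CFSE 3(−0.4) + 1(+0.6) = -0.6Δo = -5070 cm⁻¹.
Low-spin t₂g⁴ eg⁰ gives -1.6Δo = -13520 cm⁻¹, but forming 1 extra pair costs 1P = 15190 cm⁻¹, so E(LS) = -13520 + 15190 = 1670 cm⁻¹.
E(LS) − E(HS) = 1670 − (-5070) = 6740 cm⁻¹.

6740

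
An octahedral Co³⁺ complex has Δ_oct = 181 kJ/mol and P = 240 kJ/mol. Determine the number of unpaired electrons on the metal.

Co sits in group 9; removing 3 electrons leaves Co³⁺ with 9 − 3 = 6 d electrons.
Δ_oct < P, so pairing is avoided: the ground state is high-spin.
Filling d⁶ accordingly: t2g^4 e_g^2.
Unpaired electrons: 4.

4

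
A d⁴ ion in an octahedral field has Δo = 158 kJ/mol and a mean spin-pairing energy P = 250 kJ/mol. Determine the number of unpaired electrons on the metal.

4

Here Δo < P (158 < 250), so the high-spin state is favoured.
That gives t2g^3 e_g^1.
Unpaired electrons: 4.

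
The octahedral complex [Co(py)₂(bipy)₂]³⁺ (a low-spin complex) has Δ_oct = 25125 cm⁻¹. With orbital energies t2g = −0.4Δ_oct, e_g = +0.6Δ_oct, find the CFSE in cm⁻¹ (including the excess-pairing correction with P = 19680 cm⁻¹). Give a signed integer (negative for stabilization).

-20940

Ligand charges: 2×(+0) from py and 2×(+0) from bipy sum to +0; with overall charge +3, Co is +3.
Co sits in group 9; removing 3 electrons leaves Co³⁺ with 9 − 3 = 6 d electrons.
Configuration: t2g^6 e_g^0.
Orbital CFSE = 6(-0.4) + 0(0.6) = -2.4Δ_oct = -2.4 × 25125 = -60300 cm⁻¹.
Pairing penalty: 3 pairs vs 1 in the high-spin reference → 2 extra × P = 39360 cm⁻¹.
Combining: -60300 + 39360 = -20940 cm⁻¹.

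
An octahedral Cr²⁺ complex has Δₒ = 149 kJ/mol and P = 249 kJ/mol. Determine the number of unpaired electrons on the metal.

4

Cr²⁺: group 6, so d-count = 6 − 2 = 4.
Here Δₒ < P (149 < 249), so the high-spin state is favoured.
Configuration: t₂g³ eg¹.
Unpaired electrons: 4.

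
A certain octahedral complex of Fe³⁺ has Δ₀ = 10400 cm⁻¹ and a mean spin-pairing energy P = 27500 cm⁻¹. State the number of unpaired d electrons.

Group 8 minus oxidation state +3 gives a d⁵ configuration for Fe³⁺.
With Δ₀ < P the complex is high-spin.
Filling d⁵ accordingly: t2g^3 e_g^2.
Unpaired electrons: 5.

5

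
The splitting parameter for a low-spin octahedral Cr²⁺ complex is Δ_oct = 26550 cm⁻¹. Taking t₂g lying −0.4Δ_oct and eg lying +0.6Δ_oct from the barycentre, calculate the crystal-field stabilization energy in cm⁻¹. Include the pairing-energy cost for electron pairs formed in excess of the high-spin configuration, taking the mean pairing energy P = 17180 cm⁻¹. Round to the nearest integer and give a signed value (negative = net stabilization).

-25300

Group 6 minus oxidation state +2 gives a d⁴ configuration for Cr²⁺.
The d⁴ electrons fill as t₂g⁴ eg⁰.
Orbital CFSE = 4(-0.4) + 0(0.6) = -1.6Δ_oct = -1.6 × 26550 = -42480 cm⁻¹.
Pairing penalty: 1 pair vs 0 in the high-spin reference → 1 extra × P = 17180 cm⁻¹.
Overall CFSE = -42480 + 17180 = -25300 cm⁻¹.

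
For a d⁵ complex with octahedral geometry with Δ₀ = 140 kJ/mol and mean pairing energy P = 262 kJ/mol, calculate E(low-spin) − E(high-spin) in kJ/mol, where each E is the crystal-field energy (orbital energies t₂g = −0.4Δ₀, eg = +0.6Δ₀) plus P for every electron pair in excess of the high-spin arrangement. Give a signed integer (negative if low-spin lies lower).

244

In the high-spin limit (t₂g³ eg²) the orbital term is 0.0Δ₀ = 0 kJ/mol, with no excess pairing.
Low-spin: t₂g⁵ eg⁰, orbital CFSE = -2.0Δ₀ = -280 kJ/mol; plus 2 excess pairs × P = +524 kJ/mol; total 244 kJ/mol.
E(LS) − E(HS) = 244 − (0) = 244 kJ/mol.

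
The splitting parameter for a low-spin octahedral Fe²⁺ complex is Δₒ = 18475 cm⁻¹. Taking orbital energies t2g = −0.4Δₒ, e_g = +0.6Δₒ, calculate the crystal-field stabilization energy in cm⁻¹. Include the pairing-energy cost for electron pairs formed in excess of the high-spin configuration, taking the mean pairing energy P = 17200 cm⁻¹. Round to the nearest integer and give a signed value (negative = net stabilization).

Fe is in group 8, so Fe²⁺ is d⁶ (8 − 2 = 6).
Electron filling gives t2g^6 e_g^0.
CFSE(orbital) = 6×(-0.4Δₒ) + 0×(0.6Δₒ) = -2.4Δₒ; with Δₒ = 18475 cm⁻¹ that is -44340 cm⁻¹.
Pairing penalty: 3 pairs vs 1 in the high-spin reference → 2 extra × P = 34400 cm⁻¹.
Net CFSE = -44340 + 34400 = -9940 cm⁻¹.

-9940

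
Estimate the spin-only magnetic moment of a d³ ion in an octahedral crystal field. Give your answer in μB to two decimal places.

For octahedral d³ the high- and low-spin configurations coincide.
Configuration: t₂g³ eg⁰ → 3 unpaired electrons.
μ(spin-only) = √[3(3+2)] = √15 ≈ 3.87 μB.

3.87 μB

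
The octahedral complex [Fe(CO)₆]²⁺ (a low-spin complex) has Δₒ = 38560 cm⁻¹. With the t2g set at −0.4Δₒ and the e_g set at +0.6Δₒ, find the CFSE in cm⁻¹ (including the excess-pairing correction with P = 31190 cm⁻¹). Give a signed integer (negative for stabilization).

CO is neutral, so the +2 overall charge sits on Fe: oxidation state +2.
Fe is in group 8, so Fe²⁺ is d⁶ (8 − 2 = 6).
Electron filling gives t2g^6 e_g^0.
The orbital stabilization is -2.4Δₒ = -2.4 × 38560 = -92544 cm⁻¹.
High-spin d⁶ would be t2g^4 e_g^2 with 1 pair; low-spin has 3, so 2 excess pairs cost +2P = +62380 cm⁻¹.
Overall CFSE = -92544 + 62380 = -30164 cm⁻¹.

-30164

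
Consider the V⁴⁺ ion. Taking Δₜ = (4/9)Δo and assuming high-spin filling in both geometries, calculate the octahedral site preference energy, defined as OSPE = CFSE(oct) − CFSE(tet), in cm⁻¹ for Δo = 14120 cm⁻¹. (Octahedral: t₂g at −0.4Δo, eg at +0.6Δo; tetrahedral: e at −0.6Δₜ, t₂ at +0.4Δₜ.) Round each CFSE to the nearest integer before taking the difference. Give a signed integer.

-1883

V is in group 5, so V⁴⁺ is d¹ (5 − 4 = 1).
In an octahedral site d¹ (HS) is t₂g¹ eg⁰, giving CFSE(oct) = -0.4Δo = -5648 cm⁻¹.
Tetrahedral e¹ t₂⁰ gives -0.6Δₜ = -0.6 × (4/9) × 14120 = -3765 cm⁻¹.
OSPE = -5648 − (-3765) = -1883 cm⁻¹.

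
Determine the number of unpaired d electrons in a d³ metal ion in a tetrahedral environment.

Tetrahedral splitting is small, so the complex is high-spin.
Configuration: e^2 t2^1, giving 3 unpaired electrons.

3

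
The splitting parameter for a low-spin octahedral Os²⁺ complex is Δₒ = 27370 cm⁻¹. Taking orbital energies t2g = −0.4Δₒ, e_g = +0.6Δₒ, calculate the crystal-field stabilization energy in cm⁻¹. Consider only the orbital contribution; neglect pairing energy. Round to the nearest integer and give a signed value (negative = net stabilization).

Os sits in group 8; removing 2 electrons leaves Os²⁺ with 8 − 2 = 6 d electrons.
Configuration: t2g^6 e_g^0.
The orbital stabilization is -2.4Δₒ = -2.4 × 27370 = -65688 cm⁻¹.

-65688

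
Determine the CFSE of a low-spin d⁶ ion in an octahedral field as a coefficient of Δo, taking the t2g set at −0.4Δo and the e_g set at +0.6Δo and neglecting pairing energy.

-2.4 Δo

Configuration: t2g^6 e_g^0.
CFSE = 6(-0.4Δo) + 0(0.6Δo) = -2.4Δo + 0.0Δo = -2.4Δo.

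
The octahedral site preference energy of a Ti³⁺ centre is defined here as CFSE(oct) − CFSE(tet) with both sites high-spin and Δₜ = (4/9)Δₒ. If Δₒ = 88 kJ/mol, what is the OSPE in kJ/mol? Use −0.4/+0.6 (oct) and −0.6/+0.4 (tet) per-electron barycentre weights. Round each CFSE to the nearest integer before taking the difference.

-12

Ti³⁺: group 4, so d-count = 4 − 3 = 1.
Octahedral (high-spin): t₂g¹ eg⁰, CFSE = 1(−0.4) + 0(+0.6) = -0.4Δₒ = -0.4 × 88 = -35 kJ/mol.
In a tetrahedral site the filling is e¹ t₂⁰: CFSE(tet) = -0.6Δₜ = -0.6 × (4/9)(88) = -23 kJ/mol.
OSPE = CFSE(oct) − CFSE(tet) = -35 − (-23) = -12 kJ/mol.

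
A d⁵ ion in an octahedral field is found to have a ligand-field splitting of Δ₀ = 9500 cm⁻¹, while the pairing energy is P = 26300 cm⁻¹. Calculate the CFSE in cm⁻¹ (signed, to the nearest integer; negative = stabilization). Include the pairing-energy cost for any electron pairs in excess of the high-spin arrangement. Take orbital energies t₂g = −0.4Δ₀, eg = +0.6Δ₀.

With Δ₀ < P the complex is high-spin.
That gives t₂g³ eg².
Orbital CFSE = 0.0Δ₀ = 0.0 × 9500 = 0 cm⁻¹.
High-spin has no excess pairs, so no pairing correction applies.

0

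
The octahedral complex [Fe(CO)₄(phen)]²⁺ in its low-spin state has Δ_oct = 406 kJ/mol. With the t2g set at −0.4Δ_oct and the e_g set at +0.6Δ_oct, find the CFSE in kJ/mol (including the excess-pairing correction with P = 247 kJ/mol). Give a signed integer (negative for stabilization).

Ligand charges: 4×(+0) from CO and 1×(+0) from phen sum to +0; with overall charge +2, Fe is +2.
Fe²⁺: group 8, so d-count = 8 − 2 = 6.
The d⁶ electrons fill as t2g^6 e_g^0.
CFSE(orbital) = 6×(-0.4Δ_oct) + 0×(0.6Δ_oct) = -2.4Δ_oct; with Δ_oct = 406 kJ/mol that is -974 kJ/mol.
Pairing penalty: 3 pairs vs 1 in the high-spin reference → 2 extra × P = 494 kJ/mol.
Combining: -974 + 494 = -480 kJ/mol.

-480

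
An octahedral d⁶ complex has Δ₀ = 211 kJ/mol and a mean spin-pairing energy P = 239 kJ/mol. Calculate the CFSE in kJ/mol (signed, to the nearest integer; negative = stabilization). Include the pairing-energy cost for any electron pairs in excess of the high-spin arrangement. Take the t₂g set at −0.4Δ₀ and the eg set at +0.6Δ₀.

-84

Δ₀ < P, so pairing is avoided: the ground state is high-spin.
That gives t₂g⁴ eg².
Orbital CFSE = -0.4Δ₀ = -0.4 × 211 = -84 kJ/mol.
High-spin has no excess pairs, so no pairing correction applies.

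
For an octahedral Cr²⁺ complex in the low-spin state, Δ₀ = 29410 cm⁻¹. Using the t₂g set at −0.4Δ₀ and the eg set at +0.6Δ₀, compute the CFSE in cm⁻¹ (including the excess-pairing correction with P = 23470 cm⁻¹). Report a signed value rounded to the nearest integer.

Cr²⁺: group 6, so d-count = 6 − 2 = 4.
Electron filling gives t₂g⁴ eg⁰.
CFSE(orbital) = 4×(-0.4Δ₀) + 0×(0.6Δ₀) = -1.6Δ₀; with Δ₀ = 29410 cm⁻¹ that is -47056 cm⁻¹.
Relative to high-spin t₂g³ eg¹ (0 paired), the low-spin configuration has 1 additional pair, contributing +1 × 23470 = +23470 cm⁻¹.
Combining: -47056 + 23470 = -23586 cm⁻¹.

-23586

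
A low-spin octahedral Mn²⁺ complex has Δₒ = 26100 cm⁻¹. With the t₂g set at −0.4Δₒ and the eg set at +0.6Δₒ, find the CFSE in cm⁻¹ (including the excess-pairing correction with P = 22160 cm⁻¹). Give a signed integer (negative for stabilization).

Group 7 minus oxidation state +2 gives a d⁵ configuration for Mn²⁺.
Configuration: t₂g⁵ eg⁰.
Orbital CFSE = 5(-0.4) + 0(0.6) = -2.0Δₒ = -2.0 × 26100 = -52200 cm⁻¹.
High-spin d⁵ would be t₂g³ eg² with 0 pairs; low-spin has 2, so 2 excess pairs cost +2P = +44320 cm⁻¹.
Combining: -52200 + 44320 = -7880 cm⁻¹.

-7880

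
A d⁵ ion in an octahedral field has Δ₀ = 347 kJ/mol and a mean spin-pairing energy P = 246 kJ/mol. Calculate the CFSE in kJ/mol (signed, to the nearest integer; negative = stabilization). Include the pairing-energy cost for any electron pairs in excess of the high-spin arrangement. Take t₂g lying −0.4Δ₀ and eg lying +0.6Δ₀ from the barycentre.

-202

Since Δ₀ = 347 kJ/mol > P = 246 kJ/mol, the complex adopts the low-spin configuration.
That gives t₂g⁵ eg⁰.
Orbital CFSE = -2.0Δ₀ = -2.0 × 347 = -694 kJ/mol.
Excess pairs vs high-spin: 2 − 0 = 2; pairing cost = +492 kJ/mol.
Net CFSE = -694 + 492 = -202 kJ/mol.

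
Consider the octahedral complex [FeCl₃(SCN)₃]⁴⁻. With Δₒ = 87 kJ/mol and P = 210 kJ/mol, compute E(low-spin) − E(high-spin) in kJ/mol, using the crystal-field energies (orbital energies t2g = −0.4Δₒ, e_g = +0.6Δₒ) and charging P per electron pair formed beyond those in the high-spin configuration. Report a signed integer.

Ligand charges: 3×(-1) from Cl⁻ and 3×(-1) from SCN⁻ sum to -6; with overall charge -4, Fe is +2.
Fe is in group 8, so Fe²⁺ is d⁶ (8 − 2 = 6).
High-spin: t2g^4 e_g^2, CFSE = -0.4Δₒ = -35 kJ/mol.
Low-spin: t2g^6 e_g^0, orbital CFSE = -2.4Δₒ = -209 kJ/mol; plus 2 excess pairs × P = +420 kJ/mol; total 211 kJ/mol.
The difference is 211 − (-35) = 246 kJ/mol, so high-spin lies lower.

246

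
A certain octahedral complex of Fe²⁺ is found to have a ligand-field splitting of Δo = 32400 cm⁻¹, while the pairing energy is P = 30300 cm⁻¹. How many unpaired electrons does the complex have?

0

Fe²⁺: group 8, so d-count = 8 − 2 = 6.
With Δo > P the complex is low-spin.
Configuration: t2g^6 e_g^0.
Unpaired electrons: 0.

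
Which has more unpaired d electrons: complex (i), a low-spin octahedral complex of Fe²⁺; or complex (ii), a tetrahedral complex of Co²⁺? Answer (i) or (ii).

(ii)

(i): Fe²⁺: group 8, so d-count = 8 − 2 = 6; t₂g⁶ eg⁰ → 0 unpaired.
(ii): Group 9 minus oxidation state +2 gives a d⁷ configuration for Co²⁺; Tetrahedral splitting is small, so the complex is high-spin; e^4 t2^3 → 3 unpaired.
So (ii) has more unpaired electrons.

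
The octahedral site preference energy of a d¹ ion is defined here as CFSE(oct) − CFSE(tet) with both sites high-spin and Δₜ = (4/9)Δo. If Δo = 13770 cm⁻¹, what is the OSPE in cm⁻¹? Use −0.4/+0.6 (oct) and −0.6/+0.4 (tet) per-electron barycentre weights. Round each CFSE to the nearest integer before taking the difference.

-1836

Octahedral high-spin t₂g¹ eg⁰: CFSE = -0.4 × 13770 = -5508 cm⁻¹.
Tetrahedral e¹ t₂⁰ gives -0.6Δₜ = -0.6 × (4/9) × 13770 = -3672 cm⁻¹.
OSPE = CFSE(oct) − CFSE(tet) = -5508 − (-3672) = -1836 cm⁻¹.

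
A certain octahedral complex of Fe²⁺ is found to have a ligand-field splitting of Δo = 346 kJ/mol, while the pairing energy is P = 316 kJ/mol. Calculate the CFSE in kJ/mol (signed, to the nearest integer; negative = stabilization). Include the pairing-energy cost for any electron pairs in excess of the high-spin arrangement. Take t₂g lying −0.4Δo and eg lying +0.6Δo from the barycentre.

Fe²⁺: group 8, so d-count = 8 − 2 = 6.
Since Δo = 346 kJ/mol > P = 316 kJ/mol, the complex adopts the low-spin configuration.
Configuration: t₂g⁶ eg⁰.
Orbital CFSE = -2.4Δo = -2.4 × 346 = -830 kJ/mol.
Excess pairs vs high-spin: 3 − 1 = 2; pairing cost = +632 kJ/mol.
Net CFSE = -830 + 632 = -198 kJ/mol.

-198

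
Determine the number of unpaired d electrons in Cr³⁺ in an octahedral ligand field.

Cr is in group 6, so Cr³⁺ is d³ (6 − 3 = 3).
Configuration: t2g^3 e_g^0, giving 3 unpaired electrons.

3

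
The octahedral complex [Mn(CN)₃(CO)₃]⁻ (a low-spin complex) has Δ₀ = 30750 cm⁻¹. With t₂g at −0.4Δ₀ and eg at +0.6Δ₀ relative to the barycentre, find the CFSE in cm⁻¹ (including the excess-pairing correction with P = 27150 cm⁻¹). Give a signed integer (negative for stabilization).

-7200

Ligand charges: 3×(-1) from CN⁻ and 3×(+0) from CO sum to -3; with overall charge -1, Mn is +2.
Mn²⁺: group 7, so d-count = 7 − 2 = 5.
The d⁵ electrons fill as t₂g⁵ eg⁰.
Orbital CFSE = 5(-0.4) + 0(0.6) = -2.0Δ₀ = -2.0 × 30750 = -61500 cm⁻¹.
Relative to high-spin t₂g³ eg² (0 paired), the low-spin configuration has 2 additional pairs, contributing +2 × 27150 = +54300 cm⁻¹.
Net CFSE = -61500 + 54300 = -7200 cm⁻¹.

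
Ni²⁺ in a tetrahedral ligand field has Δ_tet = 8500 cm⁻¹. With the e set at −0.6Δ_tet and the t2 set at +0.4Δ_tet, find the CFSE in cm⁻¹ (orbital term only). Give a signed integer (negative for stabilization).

Ni sits in group 10; removing 2 electrons leaves Ni²⁺ with 10 − 2 = 8 d electrons.
With tetrahedral geometry the complex is necessarily high-spin.
The d⁸ electrons fill as e^4 t2^4.
Orbital CFSE = 4(-0.6) + 4(0.4) = -0.8Δ_tet = -0.8 × 8500 = -6800 cm⁻¹.

-6800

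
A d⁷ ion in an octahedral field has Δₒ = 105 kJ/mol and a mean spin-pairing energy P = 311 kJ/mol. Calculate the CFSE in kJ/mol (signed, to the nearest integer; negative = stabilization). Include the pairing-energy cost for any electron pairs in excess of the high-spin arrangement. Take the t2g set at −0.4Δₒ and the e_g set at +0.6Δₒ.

-84

With Δₒ < P the complex is high-spin.
That gives t2g^5 e_g^2.
Orbital CFSE = -0.8Δₒ = -0.8 × 105 = -84 kJ/mol.
High-spin has no excess pairs, so no pairing correction applies.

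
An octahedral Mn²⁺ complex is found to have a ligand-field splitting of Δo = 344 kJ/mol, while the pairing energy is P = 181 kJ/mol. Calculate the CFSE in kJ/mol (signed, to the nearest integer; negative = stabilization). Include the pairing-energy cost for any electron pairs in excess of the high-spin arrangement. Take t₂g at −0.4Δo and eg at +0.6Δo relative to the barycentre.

-326

Mn sits in group 7; removing 2 electrons leaves Mn²⁺ with 7 − 2 = 5 d electrons.
With Δo > P the complex is low-spin.
Configuration: t₂g⁵ eg⁰.
Orbital CFSE = -2.0Δo = -2.0 × 344 = -688 kJ/mol.
Excess pairs vs high-spin: 2 − 0 = 2; pairing cost = +362 kJ/mol.
Net CFSE = -688 + 362 = -326 kJ/mol.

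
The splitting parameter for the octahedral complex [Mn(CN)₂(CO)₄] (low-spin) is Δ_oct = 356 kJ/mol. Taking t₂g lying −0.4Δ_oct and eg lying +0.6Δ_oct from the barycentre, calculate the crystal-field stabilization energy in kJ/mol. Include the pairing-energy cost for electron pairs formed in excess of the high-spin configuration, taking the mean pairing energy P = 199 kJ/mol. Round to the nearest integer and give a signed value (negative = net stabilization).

-314

Ligand charges: 2×(-1) from CN⁻ and 4×(+0) from CO sum to -2; with overall charge +0, Mn is +2.
Mn²⁺: group 7, so d-count = 7 − 2 = 5.
The d⁵ electrons fill as t₂g⁵ eg⁰.
Orbital CFSE = 5(-0.4) + 0(0.6) = -2.0Δ_oct = -2.0 × 356 = -712 kJ/mol.
Pairing penalty: 2 pairs vs 0 in the high-spin reference → 2 extra × P = 398 kJ/mol.
Overall CFSE = -712 + 398 = -314 kJ/mol.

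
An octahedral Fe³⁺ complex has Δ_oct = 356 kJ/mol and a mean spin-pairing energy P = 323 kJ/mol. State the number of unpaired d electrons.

Fe³⁺: group 8, so d-count = 8 − 3 = 5.
Δ_oct > P, so pairing is preferred: the ground state is low-spin.
That gives t₂g⁵ eg⁰.
Unpaired electrons: 1.

1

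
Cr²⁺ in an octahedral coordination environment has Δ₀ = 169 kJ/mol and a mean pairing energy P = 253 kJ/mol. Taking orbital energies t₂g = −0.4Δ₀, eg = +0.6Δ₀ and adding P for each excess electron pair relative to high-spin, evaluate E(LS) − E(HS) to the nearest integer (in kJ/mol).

Cr is in group 6, so Cr²⁺ is d⁴ (6 − 2 = 4).
High-spin: t₂g³ eg¹, CFSE = -0.6Δ₀ = -101 kJ/mol.
Low-spin t₂g⁴ eg⁰ gives -1.6Δ₀ = -270 kJ/mol, but forming 1 extra pair costs 1P = 253 kJ/mol, so E(LS) = -270 + 253 = -17 kJ/mol.
The difference is -17 − (-101) = 84 kJ/mol, so high-spin lies lower.

84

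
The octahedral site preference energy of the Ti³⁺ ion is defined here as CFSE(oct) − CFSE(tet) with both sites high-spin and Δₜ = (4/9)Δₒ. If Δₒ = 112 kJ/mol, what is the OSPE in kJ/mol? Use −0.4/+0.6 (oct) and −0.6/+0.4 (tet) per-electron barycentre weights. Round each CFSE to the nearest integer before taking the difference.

Ti³⁺: group 4, so d-count = 4 − 3 = 1.
Octahedral (high-spin): t₂g¹ eg⁰, CFSE = 1(−0.4) + 0(+0.6) = -0.4Δₒ = -0.4 × 112 = -45 kJ/mol.
In a tetrahedral site the filling is e¹ t₂⁰: CFSE(tet) = -0.6Δₜ = -0.6 × (4/9)(112) = -30 kJ/mol.
OSPE = CFSE(oct) − CFSE(tet) = -45 − (-30) = -15 kJ/mol.

-15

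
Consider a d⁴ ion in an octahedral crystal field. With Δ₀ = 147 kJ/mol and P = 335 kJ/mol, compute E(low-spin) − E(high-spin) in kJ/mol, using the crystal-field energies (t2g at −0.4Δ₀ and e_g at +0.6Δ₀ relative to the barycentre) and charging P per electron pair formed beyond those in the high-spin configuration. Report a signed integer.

188

High-spin d⁴ fills as t2g^3 e_g^1 with CFSE 3(−0.4) + 1(+0.6) = -0.6Δ₀ = -88 kJ/mol.
For low-spin the configuration is t2g^4 e_g^0: orbital energy -1.6 × 147 = -235 kJ/mol, and 1 additional pair relative to high-spin adds 335 kJ/mol, giving 100 kJ/mol.
E(LS) − E(HS) = 100 − (-88) = 188 kJ/mol.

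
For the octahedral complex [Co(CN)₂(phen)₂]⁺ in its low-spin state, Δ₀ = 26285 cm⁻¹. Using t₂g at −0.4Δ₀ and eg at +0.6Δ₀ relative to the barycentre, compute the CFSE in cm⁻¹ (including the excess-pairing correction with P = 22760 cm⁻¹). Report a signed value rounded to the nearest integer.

Ligand charges: 2×(-1) from CN⁻ and 2×(+0) from phen sum to -2; with overall charge +1, Co is +3.
Co sits in group 9; removing 3 electrons leaves Co³⁺ with 9 − 3 = 6 d electrons.
Configuration: t₂g⁶ eg⁰.
CFSE(orbital) = 6×(-0.4Δ₀) + 0×(0.6Δ₀) = -2.4Δ₀; with Δ₀ = 26285 cm⁻¹ that is -63084 cm⁻¹.
High-spin d⁶ would be t₂g⁴ eg² with 1 pair; low-spin has 3, so 2 excess pairs cost +2P = +45520 cm⁻¹.
Combining: -63084 + 45520 = -17564 cm⁻¹.

-17564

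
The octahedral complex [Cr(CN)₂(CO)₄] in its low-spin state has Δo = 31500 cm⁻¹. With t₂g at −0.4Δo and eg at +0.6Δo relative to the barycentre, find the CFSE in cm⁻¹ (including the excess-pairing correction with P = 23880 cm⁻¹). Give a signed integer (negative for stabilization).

Ligand charges: 2×(-1) from CN⁻ and 4×(+0) from CO sum to -2; with overall charge +0, Cr is +2.
Cr sits in group 6; removing 2 electrons leaves Cr²⁺ with 6 − 2 = 4 d electrons.
Electron filling gives t₂g⁴ eg⁰.
Orbital CFSE = 4(-0.4) + 0(0.6) = -1.6Δo = -1.6 × 31500 = -50400 cm⁻¹.
Relative to high-spin t₂g³ eg¹ (0 paired), the low-spin configuration has 1 additional pair, contributing +1 × 23880 = +23880 cm⁻¹.
Net CFSE = -50400 + 23880 = -26520 cm⁻¹.

-26520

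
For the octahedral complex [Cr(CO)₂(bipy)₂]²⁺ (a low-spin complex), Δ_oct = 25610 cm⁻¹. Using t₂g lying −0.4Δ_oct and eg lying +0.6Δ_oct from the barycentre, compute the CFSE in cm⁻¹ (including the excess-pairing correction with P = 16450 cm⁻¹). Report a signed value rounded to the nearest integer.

Ligand charges: 2×(+0) from CO and 2×(+0) from bipy sum to +0; with overall charge +2, Cr is +2.
Cr²⁺: group 6, so d-count = 6 − 2 = 4.
The d⁴ electrons fill as t₂g⁴ eg⁰.
CFSE(orbital) = 4×(-0.4Δ_oct) + 0×(0.6Δ_oct) = -1.6Δ_oct; with Δ_oct = 25610 cm⁻¹ that is -40976 cm⁻¹.
Pairing penalty: 1 pair vs 0 in the high-spin reference → 1 extra × P = 16450 cm⁻¹.
Overall CFSE = -40976 + 16450 = -24526 cm⁻¹.

-24526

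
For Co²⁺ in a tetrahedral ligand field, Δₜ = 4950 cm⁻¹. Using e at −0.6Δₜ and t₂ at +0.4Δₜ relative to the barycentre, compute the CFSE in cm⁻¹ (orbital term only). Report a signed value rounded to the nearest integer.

Group 9 minus oxidation state +2 gives a d⁷ configuration for Co²⁺.
Tetrahedral fields are weak (Δₜ ≈ 4/9 Δₒ), so electrons fill high-spin.
The d⁷ electrons fill as e⁴ t₂³.
Orbital CFSE = 4(-0.6) + 3(0.4) = -1.2Δₜ = -1.2 × 4950 = -5940 cm⁻¹.

-5940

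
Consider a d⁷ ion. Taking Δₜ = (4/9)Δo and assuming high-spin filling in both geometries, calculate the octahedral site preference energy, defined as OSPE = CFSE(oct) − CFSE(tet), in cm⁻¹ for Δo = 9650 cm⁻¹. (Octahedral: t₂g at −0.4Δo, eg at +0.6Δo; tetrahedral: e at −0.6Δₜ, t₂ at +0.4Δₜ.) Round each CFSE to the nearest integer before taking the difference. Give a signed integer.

-2573

Octahedral (high-spin): t2g^5 e_g^2, CFSE = 5(−0.4) + 2(+0.6) = -0.8Δo = -0.8 × 9650 = -7720 cm⁻¹.
Tetrahedral e^4 t2^3 gives -1.2Δₜ = -1.2 × (4/9) × 9650 = -5147 cm⁻¹.
OSPE = CFSE(oct) − CFSE(tet) = -7720 − (-5147) = -2573 cm⁻¹.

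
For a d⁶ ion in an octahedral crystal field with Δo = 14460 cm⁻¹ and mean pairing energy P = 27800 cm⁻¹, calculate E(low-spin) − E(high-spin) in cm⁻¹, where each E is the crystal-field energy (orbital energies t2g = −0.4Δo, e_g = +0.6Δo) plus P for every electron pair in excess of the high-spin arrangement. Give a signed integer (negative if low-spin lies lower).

High-spin d⁶ fills as t2g^4 e_g^2 with CFSE 4(−0.4) + 2(+0.6) = -0.4Δo = -5784 cm⁻¹.
For low-spin the configuration is t2g^6 e_g^0: orbital energy -2.4 × 14460 = -34704 cm⁻¹, and 2 additional pairs relative to high-spin add 55600 cm⁻¹, giving 20896 cm⁻¹.
The difference is 20896 − (-5784) = 26680 cm⁻¹, so high-spin lies lower.

26680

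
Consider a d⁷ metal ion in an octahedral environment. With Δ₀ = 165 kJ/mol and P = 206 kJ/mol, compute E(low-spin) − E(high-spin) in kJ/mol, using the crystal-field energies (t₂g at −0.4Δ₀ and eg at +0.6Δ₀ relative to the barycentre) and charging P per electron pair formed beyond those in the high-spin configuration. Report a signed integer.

In the high-spin limit (t₂g⁵ eg²) the orbital term is -0.8Δ₀ = -132 kJ/mol, with no excess pairing.
Low-spin: t₂g⁶ eg¹, orbital CFSE = -1.8Δ₀ = -297 kJ/mol; plus 1 excess pair × P = +206 kJ/mol; total -91 kJ/mol.
The difference is -91 − (-132) = 41 kJ/mol, so high-spin lies lower.

41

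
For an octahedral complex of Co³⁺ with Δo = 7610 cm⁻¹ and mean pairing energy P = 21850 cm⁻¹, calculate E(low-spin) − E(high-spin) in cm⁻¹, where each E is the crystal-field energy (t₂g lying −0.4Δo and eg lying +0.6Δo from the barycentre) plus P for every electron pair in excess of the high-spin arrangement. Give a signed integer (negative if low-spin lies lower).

Co is in group 9, so Co³⁺ is d⁶ (9 − 3 = 6).
High-spin: t₂g⁴ eg², CFSE = -0.4Δo = -3044 cm⁻¹.
For low-spin the configuration is t₂g⁶ eg⁰: orbital energy -2.4 × 7610 = -18264 cm⁻¹, and 2 additional pairs relative to high-spin add 43700 cm⁻¹, giving 25436 cm⁻¹.
E(LS) − E(HS) = 25436 − (-3044) = 28480 cm⁻¹.

28480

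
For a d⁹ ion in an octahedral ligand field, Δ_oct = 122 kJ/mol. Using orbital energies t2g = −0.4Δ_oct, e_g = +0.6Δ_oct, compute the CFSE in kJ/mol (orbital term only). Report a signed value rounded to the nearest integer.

For octahedral d⁹ the high- and low-spin configurations coincide.
The d⁹ electrons fill as t2g^6 e_g^3.
Orbital CFSE = 6(-0.4) + 3(0.6) = -0.6Δ_oct = -0.6 × 122 = -73 kJ/mol.

-73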